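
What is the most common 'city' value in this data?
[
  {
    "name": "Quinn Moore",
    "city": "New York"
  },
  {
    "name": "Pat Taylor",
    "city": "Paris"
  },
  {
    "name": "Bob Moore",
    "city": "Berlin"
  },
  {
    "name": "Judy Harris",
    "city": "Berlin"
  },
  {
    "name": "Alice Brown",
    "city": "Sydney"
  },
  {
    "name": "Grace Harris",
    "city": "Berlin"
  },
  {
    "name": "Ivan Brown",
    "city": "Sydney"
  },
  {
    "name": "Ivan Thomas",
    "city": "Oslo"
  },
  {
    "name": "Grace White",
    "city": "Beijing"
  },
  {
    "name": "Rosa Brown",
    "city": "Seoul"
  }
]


Counting 'city' values across 10 records:

  Berlin: 3 ###
  Sydney: 2 ##
  New York: 1 #
  Paris: 1 #
  Oslo: 1 #
  Beijing: 1 #
  Seoul: 1 #

Most common: Berlin (3 times)

Berlin (3 times)


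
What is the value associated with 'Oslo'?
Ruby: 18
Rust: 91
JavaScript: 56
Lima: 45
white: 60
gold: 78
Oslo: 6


Looking up key 'Oslo'
Value: 6

6


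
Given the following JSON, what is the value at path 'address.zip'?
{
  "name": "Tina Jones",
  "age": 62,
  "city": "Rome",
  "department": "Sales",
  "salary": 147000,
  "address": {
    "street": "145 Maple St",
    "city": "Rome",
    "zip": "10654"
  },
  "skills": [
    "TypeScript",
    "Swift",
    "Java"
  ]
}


Query: address.zip
Path: address -> zip
Value: 10654

10654


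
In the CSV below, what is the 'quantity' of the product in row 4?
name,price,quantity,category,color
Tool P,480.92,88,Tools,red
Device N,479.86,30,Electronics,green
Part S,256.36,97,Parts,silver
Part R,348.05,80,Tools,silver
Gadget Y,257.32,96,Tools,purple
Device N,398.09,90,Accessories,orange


Query: Row 4 ('Part R'), column 'quantity'
Value: 80

80


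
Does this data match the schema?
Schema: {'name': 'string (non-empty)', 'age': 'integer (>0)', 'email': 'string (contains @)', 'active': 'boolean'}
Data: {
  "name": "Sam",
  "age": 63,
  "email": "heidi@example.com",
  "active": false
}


Validating each field against schema:
  name: OK (non-empty string)
  age: OK (positive integer)
  email: OK (string with @)
  active: OK (boolean)

Result: VALID

VALID


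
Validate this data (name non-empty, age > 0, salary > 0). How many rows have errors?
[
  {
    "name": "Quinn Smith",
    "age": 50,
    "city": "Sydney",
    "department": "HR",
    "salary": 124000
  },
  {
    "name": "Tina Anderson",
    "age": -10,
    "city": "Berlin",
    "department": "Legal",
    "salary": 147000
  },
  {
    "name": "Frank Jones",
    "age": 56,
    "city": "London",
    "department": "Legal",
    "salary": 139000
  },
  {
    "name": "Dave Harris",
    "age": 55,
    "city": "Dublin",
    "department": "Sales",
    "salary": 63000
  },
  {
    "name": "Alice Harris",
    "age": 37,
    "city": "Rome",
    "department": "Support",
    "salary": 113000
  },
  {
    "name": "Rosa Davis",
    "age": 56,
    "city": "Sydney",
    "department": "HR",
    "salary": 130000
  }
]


Validating 6 records:
Rules: name non-empty, age > 0, salary > 0

  Row 1 (Quinn Smith): OK
  Row 2 (Tina Anderson): negative age: -10
  Row 3 (Frank Jones): OK
  Row 4 (Dave Harris): OK
  Row 5 (Alice Harris): OK
  Row 6 (Rosa Davis): OK

Total errors: 1

1 errors


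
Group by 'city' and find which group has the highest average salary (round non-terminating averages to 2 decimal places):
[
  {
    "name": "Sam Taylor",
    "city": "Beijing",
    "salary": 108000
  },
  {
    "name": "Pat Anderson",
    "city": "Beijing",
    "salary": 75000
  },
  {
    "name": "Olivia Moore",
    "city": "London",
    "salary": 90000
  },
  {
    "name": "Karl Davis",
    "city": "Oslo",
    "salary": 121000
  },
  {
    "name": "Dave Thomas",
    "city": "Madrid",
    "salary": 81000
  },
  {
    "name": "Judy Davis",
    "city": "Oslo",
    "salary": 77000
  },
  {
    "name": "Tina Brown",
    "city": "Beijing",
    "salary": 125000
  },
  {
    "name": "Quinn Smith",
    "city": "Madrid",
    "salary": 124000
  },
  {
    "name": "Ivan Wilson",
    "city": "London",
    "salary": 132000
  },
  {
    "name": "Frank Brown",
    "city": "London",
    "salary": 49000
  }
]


Group by: city

Groups:
  Beijing: 3 people, avg salary = 308000/3 ≈ $102666.67
  London: 3 people, avg salary = 271000/3 ≈ $90333.33
  Madrid: 2 people, avg salary = 205000/2 = $102500
  Oslo: 2 people, avg salary = 198000/2 = $99000

Highest average salary: Beijing (≈$102666.67)

Beijing (≈$102666.67)


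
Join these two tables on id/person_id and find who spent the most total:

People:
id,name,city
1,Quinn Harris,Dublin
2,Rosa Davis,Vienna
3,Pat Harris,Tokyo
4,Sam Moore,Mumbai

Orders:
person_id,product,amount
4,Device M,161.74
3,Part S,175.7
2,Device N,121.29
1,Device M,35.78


Join on: people.id = orders.person_id

Joined rows:
  Sam Moore (Mumbai) bought Device M for $161.74
  Pat Harris (Tokyo) bought Part S for $175.7
  Rosa Davis (Vienna) bought Device N for $121.29
  Quinn Harris (Dublin) bought Device M for $35.78

Total per person:
  Pat Harris: $175.70
  Sam Moore: $161.74
  Rosa Davis: $121.29
  Quinn Harris: $35.78

Top spender: Pat Harris ($175.70)

Pat Harris ($175.70)


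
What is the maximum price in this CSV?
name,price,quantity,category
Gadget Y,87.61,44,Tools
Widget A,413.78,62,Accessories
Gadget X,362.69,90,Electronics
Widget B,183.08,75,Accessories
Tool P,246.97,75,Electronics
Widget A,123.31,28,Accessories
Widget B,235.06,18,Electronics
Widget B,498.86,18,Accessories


Computing maximum price:
Values: [87.61, 413.78, 362.69, 183.08, 246.97, 123.31, 235.06, 498.86]
Max = 498.86

498.86


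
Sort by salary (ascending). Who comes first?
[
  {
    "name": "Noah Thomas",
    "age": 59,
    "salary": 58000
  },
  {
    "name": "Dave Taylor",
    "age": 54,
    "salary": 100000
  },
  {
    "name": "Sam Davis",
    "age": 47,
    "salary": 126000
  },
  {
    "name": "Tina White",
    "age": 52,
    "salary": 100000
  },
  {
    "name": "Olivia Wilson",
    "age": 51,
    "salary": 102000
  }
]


Sort by: salary (ascending)

Sorted order:
  1. Noah Thomas (salary = 58000)
  2. Dave Taylor (salary = 100000)
  3. Tina White (salary = 100000)
  4. Olivia Wilson (salary = 102000)
  5. Sam Davis (salary = 126000)

First: Noah Thomas

Noah Thomas


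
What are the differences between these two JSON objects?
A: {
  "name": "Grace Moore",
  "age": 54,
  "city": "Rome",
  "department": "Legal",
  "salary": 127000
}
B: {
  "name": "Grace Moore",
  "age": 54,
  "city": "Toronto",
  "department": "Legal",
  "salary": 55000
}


Comparing each field (in key order):
  name: same
  age: same
  city: DIFFERENT
  department: same
  salary: DIFFERENT
Differences:
  city: Rome -> Toronto
  salary: 127000 -> 55000

2 field(s) changed

2 changes: city, salary


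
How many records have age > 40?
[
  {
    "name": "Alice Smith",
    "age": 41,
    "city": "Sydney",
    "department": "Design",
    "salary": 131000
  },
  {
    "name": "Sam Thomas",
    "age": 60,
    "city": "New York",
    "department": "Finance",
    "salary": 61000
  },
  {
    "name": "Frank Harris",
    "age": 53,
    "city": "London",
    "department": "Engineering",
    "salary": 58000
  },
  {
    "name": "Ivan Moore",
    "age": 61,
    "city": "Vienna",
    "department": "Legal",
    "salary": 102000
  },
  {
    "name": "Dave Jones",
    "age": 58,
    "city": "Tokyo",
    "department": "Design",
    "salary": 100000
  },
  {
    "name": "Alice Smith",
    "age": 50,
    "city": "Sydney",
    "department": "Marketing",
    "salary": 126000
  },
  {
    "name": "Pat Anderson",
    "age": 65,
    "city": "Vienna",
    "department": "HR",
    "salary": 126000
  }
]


Data: 7 records
Condition: age > 40

Checking each record:
  Alice Smith: 41 MATCH
  Sam Thomas: 60 MATCH
  Frank Harris: 53 MATCH
  Ivan Moore: 61 MATCH
  Dave Jones: 58 MATCH
  Alice Smith: 50 MATCH
  Pat Anderson: 65 MATCH

Count: 7

7


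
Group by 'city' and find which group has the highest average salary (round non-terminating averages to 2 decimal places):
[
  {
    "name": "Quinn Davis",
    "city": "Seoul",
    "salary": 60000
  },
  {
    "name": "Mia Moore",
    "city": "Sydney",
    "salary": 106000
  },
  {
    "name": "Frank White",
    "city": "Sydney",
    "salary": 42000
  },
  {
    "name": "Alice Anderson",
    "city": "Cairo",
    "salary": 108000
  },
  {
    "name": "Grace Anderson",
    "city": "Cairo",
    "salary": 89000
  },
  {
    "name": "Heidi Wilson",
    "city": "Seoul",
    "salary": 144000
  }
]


Group by: city

Groups:
  Cairo: 2 people, avg salary = 197000/2 = $98500
  Seoul: 2 people, avg salary = 204000/2 = $102000
  Sydney: 2 people, avg salary = 148000/2 = $74000

Highest average salary: Seoul ($102000)

Seoul ($102000)


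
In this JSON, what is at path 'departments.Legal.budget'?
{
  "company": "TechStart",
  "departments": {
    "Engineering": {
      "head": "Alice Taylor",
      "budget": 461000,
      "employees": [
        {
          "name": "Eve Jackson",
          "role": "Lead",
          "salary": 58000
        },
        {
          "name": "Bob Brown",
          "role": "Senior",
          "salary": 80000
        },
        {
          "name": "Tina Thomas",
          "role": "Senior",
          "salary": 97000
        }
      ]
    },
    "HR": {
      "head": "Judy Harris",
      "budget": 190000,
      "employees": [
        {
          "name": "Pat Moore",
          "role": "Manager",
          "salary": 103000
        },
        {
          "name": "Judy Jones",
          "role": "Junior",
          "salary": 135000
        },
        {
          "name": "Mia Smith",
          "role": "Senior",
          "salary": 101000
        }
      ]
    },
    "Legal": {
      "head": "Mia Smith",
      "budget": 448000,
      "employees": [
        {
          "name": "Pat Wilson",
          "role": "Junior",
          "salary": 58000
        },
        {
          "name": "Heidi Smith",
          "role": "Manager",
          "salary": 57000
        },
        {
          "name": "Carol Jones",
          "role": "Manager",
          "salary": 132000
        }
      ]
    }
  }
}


Path: departments.Legal.budget

Navigate:
  -> departments
  -> Legal
  -> budget = 448000

448000


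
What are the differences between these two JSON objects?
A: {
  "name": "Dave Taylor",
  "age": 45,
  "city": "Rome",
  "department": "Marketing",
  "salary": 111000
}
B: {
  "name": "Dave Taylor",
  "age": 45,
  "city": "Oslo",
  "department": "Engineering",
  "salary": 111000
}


Comparing each field (in key order):
  name: same
  age: same
  city: DIFFERENT
  department: DIFFERENT
  salary: same
Differences:
  city: Rome -> Oslo
  department: Marketing -> Engineering

2 field(s) changed

2 changes: city, department


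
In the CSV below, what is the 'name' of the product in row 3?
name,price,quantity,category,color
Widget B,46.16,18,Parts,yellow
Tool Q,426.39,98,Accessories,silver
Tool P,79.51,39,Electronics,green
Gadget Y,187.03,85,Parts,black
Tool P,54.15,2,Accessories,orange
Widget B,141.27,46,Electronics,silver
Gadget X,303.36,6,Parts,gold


Query: Row 3 ('Tool P'), column 'name'
Value: Tool P

Tool P


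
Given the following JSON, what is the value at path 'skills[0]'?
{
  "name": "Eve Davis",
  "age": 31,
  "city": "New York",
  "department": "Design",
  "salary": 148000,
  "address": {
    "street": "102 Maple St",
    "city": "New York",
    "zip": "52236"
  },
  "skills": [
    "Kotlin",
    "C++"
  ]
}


Query: skills[0]
Path: skills -> first element
Value: Kotlin

Kotlin


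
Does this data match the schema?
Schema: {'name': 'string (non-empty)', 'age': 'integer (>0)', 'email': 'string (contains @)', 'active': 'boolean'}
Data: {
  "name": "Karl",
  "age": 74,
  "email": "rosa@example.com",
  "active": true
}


Validating each field against schema:
  name: OK (non-empty string)
  age: OK (positive integer)
  email: OK (string with @)
  active: OK (boolean)

Result: VALID

VALID


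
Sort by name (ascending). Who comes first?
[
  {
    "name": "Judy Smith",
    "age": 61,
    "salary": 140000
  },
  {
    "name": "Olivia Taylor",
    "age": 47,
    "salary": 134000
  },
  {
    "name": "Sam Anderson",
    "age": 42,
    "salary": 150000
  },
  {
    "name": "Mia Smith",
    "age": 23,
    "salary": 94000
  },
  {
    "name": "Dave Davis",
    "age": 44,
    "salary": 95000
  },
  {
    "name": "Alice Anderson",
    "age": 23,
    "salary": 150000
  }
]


Sort by: name (ascending)

Sorted order:
  1. Alice Anderson (name = Alice Anderson)
  2. Dave Davis (name = Dave Davis)
  3. Judy Smith (name = Judy Smith)
  4. Mia Smith (name = Mia Smith)
  5. Olivia Taylor (name = Olivia Taylor)
  6. Sam Anderson (name = Sam Anderson)

First: Alice Anderson

Alice Anderson


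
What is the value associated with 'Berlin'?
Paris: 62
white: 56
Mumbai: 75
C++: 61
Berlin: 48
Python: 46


Looking up key 'Berlin'
Value: 48

48


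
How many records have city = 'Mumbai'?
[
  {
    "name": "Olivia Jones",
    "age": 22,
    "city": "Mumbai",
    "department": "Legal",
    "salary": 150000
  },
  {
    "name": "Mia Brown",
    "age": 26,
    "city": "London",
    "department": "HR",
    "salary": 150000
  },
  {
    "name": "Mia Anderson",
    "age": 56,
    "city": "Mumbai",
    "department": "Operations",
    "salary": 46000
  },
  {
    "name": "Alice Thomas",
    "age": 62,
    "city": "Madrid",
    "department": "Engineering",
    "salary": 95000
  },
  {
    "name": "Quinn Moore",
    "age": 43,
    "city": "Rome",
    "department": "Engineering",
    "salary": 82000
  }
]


Data: 5 records
Condition: city = 'Mumbai'

Checking each record:
  Olivia Jones: Mumbai MATCH
  Mia Brown: London
  Mia Anderson: Mumbai MATCH
  Alice Thomas: Madrid
  Quinn Moore: Rome

Count: 2

2


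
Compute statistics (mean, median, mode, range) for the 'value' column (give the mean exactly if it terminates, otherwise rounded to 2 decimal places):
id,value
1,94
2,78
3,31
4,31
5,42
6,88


Data: [94, 78, 31, 31, 42, 88]
Count: 6
Sum: 364
Mean: 364/6 ≈ 60.67 (rounded to 2 decimal places)
Sorted: [31, 31, 42, 78, 88, 94]
Median: 60.0
Mode: 31 (2 times)
Range: 94 - 31 = 63
Min: 31, Max: 94

mean≈60.67, median=60.0, mode=31, range=63


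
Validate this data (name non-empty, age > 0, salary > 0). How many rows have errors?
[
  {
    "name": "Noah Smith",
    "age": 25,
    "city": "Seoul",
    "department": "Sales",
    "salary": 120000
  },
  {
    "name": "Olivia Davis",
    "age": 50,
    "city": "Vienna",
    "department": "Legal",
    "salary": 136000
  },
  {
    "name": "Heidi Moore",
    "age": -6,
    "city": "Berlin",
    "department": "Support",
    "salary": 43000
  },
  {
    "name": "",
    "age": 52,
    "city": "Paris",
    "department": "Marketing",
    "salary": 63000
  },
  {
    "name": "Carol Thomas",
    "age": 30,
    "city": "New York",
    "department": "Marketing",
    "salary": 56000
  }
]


Validating 5 records:
Rules: name non-empty, age > 0, salary > 0

  Row 1 (Noah Smith): OK
  Row 2 (Olivia Davis): OK
  Row 3 (Heidi Moore): negative age: -6
  Row 4 (???): empty name
  Row 5 (Carol Thomas): OK

Total errors: 2

2 errors


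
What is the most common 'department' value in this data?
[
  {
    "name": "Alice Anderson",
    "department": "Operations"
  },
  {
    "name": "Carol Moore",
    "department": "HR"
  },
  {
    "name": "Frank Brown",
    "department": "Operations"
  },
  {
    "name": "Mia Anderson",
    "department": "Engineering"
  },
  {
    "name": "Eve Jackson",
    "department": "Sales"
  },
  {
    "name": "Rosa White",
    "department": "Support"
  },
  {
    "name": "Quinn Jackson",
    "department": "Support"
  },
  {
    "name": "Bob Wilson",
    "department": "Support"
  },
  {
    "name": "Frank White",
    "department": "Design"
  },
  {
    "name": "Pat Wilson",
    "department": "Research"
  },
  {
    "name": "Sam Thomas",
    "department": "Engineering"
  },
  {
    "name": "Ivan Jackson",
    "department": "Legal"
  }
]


Counting 'department' values across 12 records:

  Support: 3 ###
  Operations: 2 ##
  Engineering: 2 ##
  HR: 1 #
  Sales: 1 #
  Design: 1 #
  Research: 1 #
  Legal: 1 #

Most common: Support (3 times)

Support (3 times)


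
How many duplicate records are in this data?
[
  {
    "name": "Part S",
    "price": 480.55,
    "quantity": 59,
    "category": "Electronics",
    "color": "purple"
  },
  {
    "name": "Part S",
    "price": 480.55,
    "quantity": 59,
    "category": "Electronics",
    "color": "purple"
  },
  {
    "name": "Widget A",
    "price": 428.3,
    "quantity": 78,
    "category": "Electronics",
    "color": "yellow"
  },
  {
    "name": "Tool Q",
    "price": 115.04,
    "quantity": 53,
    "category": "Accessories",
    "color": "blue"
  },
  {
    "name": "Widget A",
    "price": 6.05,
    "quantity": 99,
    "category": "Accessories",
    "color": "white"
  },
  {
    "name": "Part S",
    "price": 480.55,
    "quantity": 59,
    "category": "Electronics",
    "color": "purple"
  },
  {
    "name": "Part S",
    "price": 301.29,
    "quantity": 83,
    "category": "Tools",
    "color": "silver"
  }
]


Checking 7 records for duplicates:

  Row 1: Part S ($480.55, qty 59)
  Row 2: Part S ($480.55, qty 59) <-- DUPLICATE
  Row 3: Widget A ($428.3, qty 78)
  Row 4: Tool Q ($115.04, qty 53)
  Row 5: Widget A ($6.05, qty 99)
  Row 6: Part S ($480.55, qty 59) <-- DUPLICATE
  Row 7: Part S ($301.29, qty 83)

Duplicates found: 2
Unique records: 5

2 duplicates, 5 unique


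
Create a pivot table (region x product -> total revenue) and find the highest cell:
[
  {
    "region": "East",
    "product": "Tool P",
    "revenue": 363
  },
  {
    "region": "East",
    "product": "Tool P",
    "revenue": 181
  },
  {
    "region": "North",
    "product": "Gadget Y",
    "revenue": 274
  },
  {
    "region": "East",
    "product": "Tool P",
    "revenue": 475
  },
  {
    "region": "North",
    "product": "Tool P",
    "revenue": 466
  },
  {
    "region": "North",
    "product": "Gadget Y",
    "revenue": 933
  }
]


Pivot: region (rows) x product (columns) -> total revenue

     Gadget Y      Tool P      
East             0          1019  
North         1207           466  

Highest: North / Gadget Y = $1207

North / Gadget Y = $1207


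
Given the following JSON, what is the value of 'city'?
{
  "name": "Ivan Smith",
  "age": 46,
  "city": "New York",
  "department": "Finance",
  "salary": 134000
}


Looking up field 'city'
Value: New York

New York


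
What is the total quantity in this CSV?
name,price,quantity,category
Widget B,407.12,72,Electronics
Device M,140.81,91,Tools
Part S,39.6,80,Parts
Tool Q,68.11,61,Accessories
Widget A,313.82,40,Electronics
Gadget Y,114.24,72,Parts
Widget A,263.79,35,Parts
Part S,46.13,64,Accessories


Computing total quantity:
Values: [72, 91, 80, 61, 40, 72, 35, 64]
Sum = 515

515


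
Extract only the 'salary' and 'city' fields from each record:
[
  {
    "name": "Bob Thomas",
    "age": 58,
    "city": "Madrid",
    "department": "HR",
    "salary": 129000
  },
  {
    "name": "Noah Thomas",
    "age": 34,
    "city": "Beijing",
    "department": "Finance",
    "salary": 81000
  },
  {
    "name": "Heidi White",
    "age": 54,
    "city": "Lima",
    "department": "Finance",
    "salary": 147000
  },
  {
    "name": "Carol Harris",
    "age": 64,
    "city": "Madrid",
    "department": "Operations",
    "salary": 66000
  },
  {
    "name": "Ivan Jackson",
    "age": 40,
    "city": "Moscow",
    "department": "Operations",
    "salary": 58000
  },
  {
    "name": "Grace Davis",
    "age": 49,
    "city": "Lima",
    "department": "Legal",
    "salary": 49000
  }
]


Original: 6 records with fields: name, age, city, department, salary
Keep: ['salary', 'city']
Drop: ['name', 'age', 'department']
Result: 6 records, 2 fields each

[
  {
    "salary": 129000,
    "city": "Madrid"
  },
  {
    "salary": 81000,
    "city": "Beijing"
  },
  {
    "salary": 147000,
    "city": "Lima"
  },
  {
    "salary": 66000,
    "city": "Madrid"
  },
  {
    "salary": 58000,
    "city": "Moscow"
  },
  {
    "salary": 49000,
    "city": "Lima"
  }
]


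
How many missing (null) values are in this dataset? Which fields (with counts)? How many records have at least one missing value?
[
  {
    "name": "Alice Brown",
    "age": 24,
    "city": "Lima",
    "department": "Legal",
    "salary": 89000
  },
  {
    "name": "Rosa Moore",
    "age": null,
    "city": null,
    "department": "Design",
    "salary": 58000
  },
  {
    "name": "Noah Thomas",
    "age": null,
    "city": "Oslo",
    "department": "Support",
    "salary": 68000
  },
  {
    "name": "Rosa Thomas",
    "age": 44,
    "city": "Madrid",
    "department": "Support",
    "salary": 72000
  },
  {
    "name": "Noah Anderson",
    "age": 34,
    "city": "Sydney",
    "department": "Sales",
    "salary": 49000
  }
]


Checking for missing (null) values in 5 records:

  Alice Brown: complete
  Rosa Moore: age, city
  Noah Thomas: age
  Rosa Thomas: complete
  Noah Anderson: complete

Per field:
  name: 0 missing
  age: 2 missing
  city: 1 missing
  department: 0 missing
  salary: 0 missing

Total missing values: 3
Records with any missing: 2

3 missing values (age: 2, city: 1); 2 incomplete records


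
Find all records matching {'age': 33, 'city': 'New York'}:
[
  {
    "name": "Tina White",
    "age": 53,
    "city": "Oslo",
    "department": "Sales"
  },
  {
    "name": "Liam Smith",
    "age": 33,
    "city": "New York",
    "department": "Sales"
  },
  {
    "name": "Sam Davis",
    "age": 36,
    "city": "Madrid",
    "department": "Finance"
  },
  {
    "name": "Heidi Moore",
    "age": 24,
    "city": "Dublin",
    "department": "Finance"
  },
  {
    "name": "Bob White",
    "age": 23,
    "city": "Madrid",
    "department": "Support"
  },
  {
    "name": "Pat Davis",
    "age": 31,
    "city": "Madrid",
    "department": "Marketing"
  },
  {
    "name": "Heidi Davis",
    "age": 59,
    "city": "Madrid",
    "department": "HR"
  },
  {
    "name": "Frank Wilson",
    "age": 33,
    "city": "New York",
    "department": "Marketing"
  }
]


Search criteria: {'age': 33, 'city': 'New York'}

Checking 8 records:
  Tina White: {age: 53, city: Oslo}
  Liam Smith: {age: 33, city: New York} <-- MATCH
  Sam Davis: {age: 36, city: Madrid}
  Heidi Moore: {age: 24, city: Dublin}
  Bob White: {age: 23, city: Madrid}
  Pat Davis: {age: 31, city: Madrid}
  Heidi Davis: {age: 59, city: Madrid}
  Frank Wilson: {age: 33, city: New York} <-- MATCH

Matches: ["Liam Smith", "Frank Wilson"]

["Liam Smith", "Frank Wilson"]


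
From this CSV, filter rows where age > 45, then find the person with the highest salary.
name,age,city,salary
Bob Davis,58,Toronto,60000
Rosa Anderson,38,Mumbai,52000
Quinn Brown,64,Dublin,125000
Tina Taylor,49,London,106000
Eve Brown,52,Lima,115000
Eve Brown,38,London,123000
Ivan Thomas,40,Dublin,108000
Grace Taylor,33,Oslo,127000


Filter: age > 45
Sort by: salary (descending)

Filtered records (4):
  Quinn Brown, age 64, salary $125000
  Eve Brown, age 52, salary $115000
  Tina Taylor, age 49, salary $106000
  Bob Davis, age 58, salary $60000

Highest salary: Quinn Brown ($125000)

Quinn Brown


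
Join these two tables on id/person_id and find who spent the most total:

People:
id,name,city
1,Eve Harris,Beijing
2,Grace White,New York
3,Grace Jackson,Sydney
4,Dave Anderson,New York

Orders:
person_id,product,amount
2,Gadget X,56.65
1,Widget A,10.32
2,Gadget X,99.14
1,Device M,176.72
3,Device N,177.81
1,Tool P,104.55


Join on: people.id = orders.person_id

Joined rows:
  Grace White (New York) bought Gadget X for $56.65
  Eve Harris (Beijing) bought Widget A for $10.32
  Grace White (New York) bought Gadget X for $99.14
  Eve Harris (Beijing) bought Device M for $176.72
  Grace Jackson (Sydney) bought Device N for $177.81
  Eve Harris (Beijing) bought Tool P for $104.55

Total per person:
  Eve Harris: $291.59
  Grace Jackson: $177.81
  Grace White: $155.79

Top spender: Eve Harris ($291.59)

Eve Harris ($291.59)


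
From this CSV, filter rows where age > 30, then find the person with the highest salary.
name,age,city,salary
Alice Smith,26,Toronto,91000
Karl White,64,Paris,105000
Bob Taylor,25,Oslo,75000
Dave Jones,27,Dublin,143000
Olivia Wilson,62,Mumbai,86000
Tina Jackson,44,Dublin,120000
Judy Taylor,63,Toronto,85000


Filter: age > 30
Sort by: salary (descending)

Filtered records (4):
  Tina Jackson, age 44, salary $120000
  Karl White, age 64, salary $105000
  Olivia Wilson, age 62, salary $86000
  Judy Taylor, age 63, salary $85000

Highest salary: Tina Jackson ($120000)

Tina Jackson


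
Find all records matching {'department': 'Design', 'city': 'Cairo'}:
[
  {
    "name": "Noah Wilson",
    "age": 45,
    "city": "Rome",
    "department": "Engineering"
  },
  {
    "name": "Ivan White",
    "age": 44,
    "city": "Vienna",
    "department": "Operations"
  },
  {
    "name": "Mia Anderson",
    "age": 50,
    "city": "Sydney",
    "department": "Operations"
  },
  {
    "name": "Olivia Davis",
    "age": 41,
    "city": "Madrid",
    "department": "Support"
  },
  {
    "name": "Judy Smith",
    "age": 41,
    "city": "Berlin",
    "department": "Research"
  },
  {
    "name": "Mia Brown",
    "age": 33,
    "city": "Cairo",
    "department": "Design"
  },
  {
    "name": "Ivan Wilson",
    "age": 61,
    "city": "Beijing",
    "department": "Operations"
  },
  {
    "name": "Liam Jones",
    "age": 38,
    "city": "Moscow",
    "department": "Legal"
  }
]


Search criteria: {'department': 'Design', 'city': 'Cairo'}

Checking 8 records:
  Noah Wilson: {department: Engineering, city: Rome}
  Ivan White: {department: Operations, city: Vienna}
  Mia Anderson: {department: Operations, city: Sydney}
  Olivia Davis: {department: Support, city: Madrid}
  Judy Smith: {department: Research, city: Berlin}
  Mia Brown: {department: Design, city: Cairo} <-- MATCH
  Ivan Wilson: {department: Operations, city: Beijing}
  Liam Jones: {department: Legal, city: Moscow}

Matches: ["Mia Brown"]

["Mia Brown"]


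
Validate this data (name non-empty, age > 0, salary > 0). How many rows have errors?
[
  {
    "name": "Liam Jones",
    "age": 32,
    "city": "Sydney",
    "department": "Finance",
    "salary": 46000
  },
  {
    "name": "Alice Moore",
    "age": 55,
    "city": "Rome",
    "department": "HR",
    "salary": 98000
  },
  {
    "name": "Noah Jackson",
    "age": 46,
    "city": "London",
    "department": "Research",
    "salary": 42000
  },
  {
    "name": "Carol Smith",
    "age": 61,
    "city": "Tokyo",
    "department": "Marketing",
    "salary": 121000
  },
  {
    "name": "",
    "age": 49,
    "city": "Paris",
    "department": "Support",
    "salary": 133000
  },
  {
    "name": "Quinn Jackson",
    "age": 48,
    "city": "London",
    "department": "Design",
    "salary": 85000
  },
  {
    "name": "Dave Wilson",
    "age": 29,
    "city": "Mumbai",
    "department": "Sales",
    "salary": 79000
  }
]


Validating 7 records:
Rules: name non-empty, age > 0, salary > 0

  Row 1 (Liam Jones): OK
  Row 2 (Alice Moore): OK
  Row 3 (Noah Jackson): OK
  Row 4 (Carol Smith): OK
  Row 5 (???): empty name
  Row 6 (Quinn Jackson): OK
  Row 7 (Dave Wilson): OK

Total errors: 1

1 errors


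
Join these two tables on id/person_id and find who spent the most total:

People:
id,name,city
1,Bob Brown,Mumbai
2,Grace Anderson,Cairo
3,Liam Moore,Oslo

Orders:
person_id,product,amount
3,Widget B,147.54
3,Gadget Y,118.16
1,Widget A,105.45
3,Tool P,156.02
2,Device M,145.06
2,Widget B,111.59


Join on: people.id = orders.person_id

Joined rows:
  Liam Moore (Oslo) bought Widget B for $147.54
  Liam Moore (Oslo) bought Gadget Y for $118.16
  Bob Brown (Mumbai) bought Widget A for $105.45
  Liam Moore (Oslo) bought Tool P for $156.02
  Grace Anderson (Cairo) bought Device M for $145.06
  Grace Anderson (Cairo) bought Widget B for $111.59

Total per person:
  Liam Moore: $421.72
  Grace Anderson: $256.65
  Bob Brown: $105.45

Top spender: Liam Moore ($421.72)

Liam Moore ($421.72)


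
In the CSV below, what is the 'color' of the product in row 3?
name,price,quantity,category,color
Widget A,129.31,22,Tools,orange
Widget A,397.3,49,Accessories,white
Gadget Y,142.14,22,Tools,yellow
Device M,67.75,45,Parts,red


Query: Row 3 ('Gadget Y'), column 'color'
Value: yellow

yellow


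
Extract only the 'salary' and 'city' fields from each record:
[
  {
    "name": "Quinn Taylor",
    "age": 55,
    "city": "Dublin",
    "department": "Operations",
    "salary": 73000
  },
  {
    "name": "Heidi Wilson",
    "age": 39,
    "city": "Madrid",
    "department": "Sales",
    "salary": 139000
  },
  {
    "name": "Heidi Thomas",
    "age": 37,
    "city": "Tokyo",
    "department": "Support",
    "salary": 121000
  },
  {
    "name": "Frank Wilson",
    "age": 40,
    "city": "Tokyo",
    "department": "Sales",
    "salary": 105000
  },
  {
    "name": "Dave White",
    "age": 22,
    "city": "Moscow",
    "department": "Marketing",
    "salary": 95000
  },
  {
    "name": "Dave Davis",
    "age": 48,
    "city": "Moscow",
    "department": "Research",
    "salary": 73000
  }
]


Original: 6 records with fields: name, age, city, department, salary
Keep: ['salary', 'city']
Drop: ['name', 'age', 'department']
Result: 6 records, 2 fields each

[
  {
    "salary": 73000,
    "city": "Dublin"
  },
  {
    "salary": 139000,
    "city": "Madrid"
  },
  {
    "salary": 121000,
    "city": "Tokyo"
  },
  {
    "salary": 105000,
    "city": "Tokyo"
  },
  {
    "salary": 95000,
    "city": "Moscow"
  },
  {
    "salary": 73000,
    "city": "Moscow"
  }
]


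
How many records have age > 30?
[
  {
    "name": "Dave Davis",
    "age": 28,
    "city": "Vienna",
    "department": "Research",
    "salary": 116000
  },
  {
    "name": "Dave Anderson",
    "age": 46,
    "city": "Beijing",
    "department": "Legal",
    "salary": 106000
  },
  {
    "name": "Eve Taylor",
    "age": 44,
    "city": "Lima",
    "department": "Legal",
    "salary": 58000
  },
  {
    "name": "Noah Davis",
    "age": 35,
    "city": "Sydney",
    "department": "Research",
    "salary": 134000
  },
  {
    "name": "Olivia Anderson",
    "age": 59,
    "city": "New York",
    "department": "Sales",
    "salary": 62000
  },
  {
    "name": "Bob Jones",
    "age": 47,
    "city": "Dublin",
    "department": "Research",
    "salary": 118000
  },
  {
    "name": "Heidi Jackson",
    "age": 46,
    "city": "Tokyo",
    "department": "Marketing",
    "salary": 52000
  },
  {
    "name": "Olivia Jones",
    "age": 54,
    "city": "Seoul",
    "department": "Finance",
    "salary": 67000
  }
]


Data: 8 records
Condition: age > 30

Checking each record:
  Dave Davis: 28
  Dave Anderson: 46 MATCH
  Eve Taylor: 44 MATCH
  Noah Davis: 35 MATCH
  Olivia Anderson: 59 MATCH
  Bob Jones: 47 MATCH
  Heidi Jackson: 46 MATCH
  Olivia Jones: 54 MATCH

Count: 7

7


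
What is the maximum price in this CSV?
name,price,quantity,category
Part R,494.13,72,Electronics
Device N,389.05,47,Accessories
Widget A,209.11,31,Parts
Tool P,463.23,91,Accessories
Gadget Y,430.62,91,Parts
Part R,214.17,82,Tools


Computing maximum price:
Values: [494.13, 389.05, 209.11, 463.23, 430.62, 214.17]
Max = 494.13

494.13


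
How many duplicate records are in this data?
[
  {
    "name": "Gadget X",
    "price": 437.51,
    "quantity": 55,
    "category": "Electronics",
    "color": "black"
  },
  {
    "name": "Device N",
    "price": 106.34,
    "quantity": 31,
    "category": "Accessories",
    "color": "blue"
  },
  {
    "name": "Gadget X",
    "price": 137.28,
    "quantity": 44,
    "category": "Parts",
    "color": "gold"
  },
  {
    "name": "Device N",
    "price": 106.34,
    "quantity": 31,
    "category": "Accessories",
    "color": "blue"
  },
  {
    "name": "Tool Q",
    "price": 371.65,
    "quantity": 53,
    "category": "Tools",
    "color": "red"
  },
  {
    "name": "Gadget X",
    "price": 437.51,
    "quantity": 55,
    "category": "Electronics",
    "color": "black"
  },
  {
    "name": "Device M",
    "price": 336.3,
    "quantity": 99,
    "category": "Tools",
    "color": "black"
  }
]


Checking 7 records for duplicates:

  Row 1: Gadget X ($437.51, qty 55)
  Row 2: Device N ($106.34, qty 31)
  Row 3: Gadget X ($137.28, qty 44)
  Row 4: Device N ($106.34, qty 31) <-- DUPLICATE
  Row 5: Tool Q ($371.65, qty 53)
  Row 6: Gadget X ($437.51, qty 55) <-- DUPLICATE
  Row 7: Device M ($336.3, qty 99)

Duplicates found: 2
Unique records: 5

2 duplicates, 5 unique


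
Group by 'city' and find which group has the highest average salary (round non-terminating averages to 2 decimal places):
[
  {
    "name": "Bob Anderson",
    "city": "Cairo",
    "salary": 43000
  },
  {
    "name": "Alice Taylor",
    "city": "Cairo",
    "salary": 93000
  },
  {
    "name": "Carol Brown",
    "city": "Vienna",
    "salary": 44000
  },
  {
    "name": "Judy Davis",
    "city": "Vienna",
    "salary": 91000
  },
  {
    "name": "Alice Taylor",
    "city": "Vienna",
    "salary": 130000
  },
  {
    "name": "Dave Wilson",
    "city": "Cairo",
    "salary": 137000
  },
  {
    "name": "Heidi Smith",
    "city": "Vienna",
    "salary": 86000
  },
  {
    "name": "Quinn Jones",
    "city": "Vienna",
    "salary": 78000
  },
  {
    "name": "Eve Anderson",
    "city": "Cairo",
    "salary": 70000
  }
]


Group by: city

Groups:
  Cairo: 4 people, avg salary = 343000/4 = $85750
  Vienna: 5 people, avg salary = 429000/5 = $85800

Highest average salary: Vienna ($85800)

Vienna ($85800)


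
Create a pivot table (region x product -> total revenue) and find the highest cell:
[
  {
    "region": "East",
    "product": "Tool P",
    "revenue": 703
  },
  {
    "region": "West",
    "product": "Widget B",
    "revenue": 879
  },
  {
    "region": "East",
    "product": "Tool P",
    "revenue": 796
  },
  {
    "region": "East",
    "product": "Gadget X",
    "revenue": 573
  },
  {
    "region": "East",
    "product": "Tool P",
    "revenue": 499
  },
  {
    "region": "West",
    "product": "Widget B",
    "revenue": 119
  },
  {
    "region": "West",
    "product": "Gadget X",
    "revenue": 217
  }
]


Pivot: region (rows) x product (columns) -> total revenue

     Gadget X      Tool P        Widget B    
East           573          1998             0  
West           217             0           998  

Highest: East / Tool P = $1998

East / Tool P = $1998


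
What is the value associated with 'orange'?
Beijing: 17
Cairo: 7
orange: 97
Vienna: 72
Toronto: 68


Looking up key 'orange'
Value: 97

97


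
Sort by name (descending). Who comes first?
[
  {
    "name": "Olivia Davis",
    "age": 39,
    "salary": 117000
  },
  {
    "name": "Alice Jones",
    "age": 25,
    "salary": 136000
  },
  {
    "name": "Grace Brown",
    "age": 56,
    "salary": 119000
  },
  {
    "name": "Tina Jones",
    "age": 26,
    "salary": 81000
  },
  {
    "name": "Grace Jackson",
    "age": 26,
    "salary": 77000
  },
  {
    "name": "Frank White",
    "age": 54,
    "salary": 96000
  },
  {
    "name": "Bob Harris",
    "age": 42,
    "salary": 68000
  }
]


Sort by: name (descending)

Sorted order:
  1. Tina Jones (name = Tina Jones)
  2. Olivia Davis (name = Olivia Davis)
  3. Grace Jackson (name = Grace Jackson)
  4. Grace Brown (name = Grace Brown)
  5. Frank White (name = Frank White)
  6. Bob Harris (name = Bob Harris)
  7. Alice Jones (name = Alice Jones)

First: Tina Jones

Tina Jones


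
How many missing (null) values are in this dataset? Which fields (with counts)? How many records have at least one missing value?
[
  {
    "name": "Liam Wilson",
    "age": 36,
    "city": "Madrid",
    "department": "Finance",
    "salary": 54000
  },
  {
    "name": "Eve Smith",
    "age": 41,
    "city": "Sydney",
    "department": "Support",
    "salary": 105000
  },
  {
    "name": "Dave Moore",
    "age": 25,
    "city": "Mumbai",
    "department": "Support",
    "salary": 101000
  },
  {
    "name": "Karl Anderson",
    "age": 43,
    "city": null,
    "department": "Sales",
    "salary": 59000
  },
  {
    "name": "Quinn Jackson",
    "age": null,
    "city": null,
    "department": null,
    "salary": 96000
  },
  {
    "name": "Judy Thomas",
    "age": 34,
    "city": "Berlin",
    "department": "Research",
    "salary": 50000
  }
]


Checking for missing (null) values in 6 records:

  Liam Wilson: complete
  Eve Smith: complete
  Dave Moore: complete
  Karl Anderson: city
  Quinn Jackson: age, city, department
  Judy Thomas: complete

Per field:
  name: 0 missing
  age: 1 missing
  city: 2 missing
  department: 1 missing
  salary: 0 missing

Total missing values: 4
Records with any missing: 2

4 missing values (age: 1, city: 2, department: 1); 2 incomplete records


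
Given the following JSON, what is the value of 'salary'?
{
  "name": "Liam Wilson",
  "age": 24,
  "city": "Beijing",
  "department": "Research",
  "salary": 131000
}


Looking up field 'salary'
Value: 131000

131000


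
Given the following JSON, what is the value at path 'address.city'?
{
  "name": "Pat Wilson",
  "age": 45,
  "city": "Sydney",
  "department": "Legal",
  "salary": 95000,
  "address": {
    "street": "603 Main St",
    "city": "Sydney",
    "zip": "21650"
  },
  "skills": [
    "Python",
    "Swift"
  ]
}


Query: address.city
Path: address -> city
Value: Sydney

Sydney


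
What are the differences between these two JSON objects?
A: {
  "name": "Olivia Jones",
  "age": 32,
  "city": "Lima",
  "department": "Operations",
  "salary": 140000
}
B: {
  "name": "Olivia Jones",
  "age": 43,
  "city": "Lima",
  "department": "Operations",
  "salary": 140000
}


Comparing each field (in key order):
  name: same
  age: DIFFERENT
  city: same
  department: same
  salary: same
Differences:
  age: 32 -> 43

1 field(s) changed

1 change: age


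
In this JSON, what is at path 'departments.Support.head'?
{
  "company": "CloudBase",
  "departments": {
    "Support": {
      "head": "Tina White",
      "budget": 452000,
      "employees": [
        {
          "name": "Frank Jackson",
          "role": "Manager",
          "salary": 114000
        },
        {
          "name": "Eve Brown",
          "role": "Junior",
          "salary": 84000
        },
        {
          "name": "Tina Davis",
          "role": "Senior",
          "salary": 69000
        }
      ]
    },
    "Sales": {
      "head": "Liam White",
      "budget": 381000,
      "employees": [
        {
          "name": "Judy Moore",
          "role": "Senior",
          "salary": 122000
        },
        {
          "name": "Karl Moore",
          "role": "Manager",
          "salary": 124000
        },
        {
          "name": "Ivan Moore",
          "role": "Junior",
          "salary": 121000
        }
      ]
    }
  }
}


Path: departments.Support.head

Navigate:
  -> departments
  -> Support
  -> head = 'Tina White'

Tina White


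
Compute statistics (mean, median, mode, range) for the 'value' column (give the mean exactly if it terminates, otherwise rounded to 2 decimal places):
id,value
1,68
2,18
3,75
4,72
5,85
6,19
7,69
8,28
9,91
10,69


Data: [68, 18, 75, 72, 85, 19, 69, 28, 91, 69]
Count: 10
Sum: 594
Mean: 594/10 = 59.4
Sorted: [18, 19, 28, 68, 69, 69, 72, 75, 85, 91]
Median: 69.0
Mode: 69 (2 times)
Range: 91 - 18 = 73
Min: 18, Max: 91

mean=59.4, median=69.0, mode=69, range=73


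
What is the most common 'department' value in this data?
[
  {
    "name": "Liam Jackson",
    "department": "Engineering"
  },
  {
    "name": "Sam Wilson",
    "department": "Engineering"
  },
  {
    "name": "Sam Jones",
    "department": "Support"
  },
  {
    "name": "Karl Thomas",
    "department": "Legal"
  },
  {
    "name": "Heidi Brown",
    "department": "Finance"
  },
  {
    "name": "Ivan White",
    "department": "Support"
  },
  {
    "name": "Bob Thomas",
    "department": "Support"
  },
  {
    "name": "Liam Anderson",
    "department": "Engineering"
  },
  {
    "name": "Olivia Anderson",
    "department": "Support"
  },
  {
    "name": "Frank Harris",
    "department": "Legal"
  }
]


Counting 'department' values across 10 records:

  Support: 4 ####
  Engineering: 3 ###
  Legal: 2 ##
  Finance: 1 #

Most common: Support (4 times)

Support (4 times)
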